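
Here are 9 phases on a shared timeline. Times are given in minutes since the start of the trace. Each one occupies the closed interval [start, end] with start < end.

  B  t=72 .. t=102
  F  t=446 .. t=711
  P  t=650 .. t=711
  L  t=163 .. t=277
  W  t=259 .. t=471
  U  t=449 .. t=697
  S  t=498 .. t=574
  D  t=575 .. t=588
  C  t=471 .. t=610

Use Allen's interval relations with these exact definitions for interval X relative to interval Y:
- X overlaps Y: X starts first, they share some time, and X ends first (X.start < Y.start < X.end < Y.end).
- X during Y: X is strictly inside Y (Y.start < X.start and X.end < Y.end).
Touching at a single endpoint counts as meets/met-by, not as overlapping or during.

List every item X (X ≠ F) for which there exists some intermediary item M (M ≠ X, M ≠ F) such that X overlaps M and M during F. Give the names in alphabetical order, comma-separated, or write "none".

W

Target F = [t=446, t=711].
Intermediaries M with M during F: C, D, S, U.
Via C — items with X overlaps C: none.
Via D — items with X overlaps D: none.
Via S — items with X overlaps S: none.
Via U — items with X overlaps U: W.
Union: W.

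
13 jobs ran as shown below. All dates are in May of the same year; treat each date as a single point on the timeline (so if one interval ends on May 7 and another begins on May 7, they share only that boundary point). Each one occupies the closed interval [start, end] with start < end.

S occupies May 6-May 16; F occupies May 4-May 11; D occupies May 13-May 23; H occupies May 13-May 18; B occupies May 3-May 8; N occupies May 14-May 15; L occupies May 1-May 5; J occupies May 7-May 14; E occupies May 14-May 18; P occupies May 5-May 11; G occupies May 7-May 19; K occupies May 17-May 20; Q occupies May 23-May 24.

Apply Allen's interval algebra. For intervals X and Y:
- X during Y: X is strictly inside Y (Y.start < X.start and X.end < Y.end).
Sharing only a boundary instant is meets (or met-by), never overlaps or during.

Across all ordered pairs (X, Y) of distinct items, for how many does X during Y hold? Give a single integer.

Checking all 156 ordered pairs for relation 'during'; matching pairs in alphabetical order:
(E, D): E during D ✓
(E, G): E during G ✓
(H, G): H during G ✓
(J, S): J during S ✓
(K, D): K during D ✓
(N, D): N during D ✓
(N, G): N during G ✓
(N, H): N during H ✓
(N, S): N during S ✓
Count: 9.

9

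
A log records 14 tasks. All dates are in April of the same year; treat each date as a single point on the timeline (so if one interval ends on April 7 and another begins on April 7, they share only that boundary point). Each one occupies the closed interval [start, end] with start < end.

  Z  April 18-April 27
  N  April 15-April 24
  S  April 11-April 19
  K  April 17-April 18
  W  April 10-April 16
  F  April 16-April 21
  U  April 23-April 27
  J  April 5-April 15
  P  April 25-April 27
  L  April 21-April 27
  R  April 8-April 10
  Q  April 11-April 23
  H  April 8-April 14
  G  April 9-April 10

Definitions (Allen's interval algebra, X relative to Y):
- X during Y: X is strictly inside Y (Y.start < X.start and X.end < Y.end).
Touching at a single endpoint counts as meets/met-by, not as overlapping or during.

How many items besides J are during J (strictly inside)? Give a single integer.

Target J = [April 5, April 15].
F [April 16, April 21] → after → no.
G [April 9, April 10] → during → counts.
H [April 8, April 14] → during → counts.
K [April 17, April 18] → after → no.
L [April 21, April 27] → after → no.
N [April 15, April 24] → met-by → no.
P [April 25, April 27] → after → no.
Q [April 11, April 23] → overlapped-by → no.
R [April 8, April 10] → during → counts.
S [April 11, April 19] → overlapped-by → no.
U [April 23, April 27] → after → no.
W [April 10, April 16] → overlapped-by → no.
Z [April 18, April 27] → after → no.
Total: 3.

3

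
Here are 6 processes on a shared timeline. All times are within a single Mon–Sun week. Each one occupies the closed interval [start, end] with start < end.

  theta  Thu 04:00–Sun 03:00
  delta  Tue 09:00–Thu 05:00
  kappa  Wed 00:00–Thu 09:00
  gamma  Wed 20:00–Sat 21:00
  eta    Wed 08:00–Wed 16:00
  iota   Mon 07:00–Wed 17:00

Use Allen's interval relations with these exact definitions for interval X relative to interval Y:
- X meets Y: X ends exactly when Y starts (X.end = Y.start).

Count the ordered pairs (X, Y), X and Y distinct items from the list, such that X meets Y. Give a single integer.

Checking all 30 ordered pairs for relation 'meets'; matching pairs in alphabetical order:
No pair satisfies it.
Count: 0.

0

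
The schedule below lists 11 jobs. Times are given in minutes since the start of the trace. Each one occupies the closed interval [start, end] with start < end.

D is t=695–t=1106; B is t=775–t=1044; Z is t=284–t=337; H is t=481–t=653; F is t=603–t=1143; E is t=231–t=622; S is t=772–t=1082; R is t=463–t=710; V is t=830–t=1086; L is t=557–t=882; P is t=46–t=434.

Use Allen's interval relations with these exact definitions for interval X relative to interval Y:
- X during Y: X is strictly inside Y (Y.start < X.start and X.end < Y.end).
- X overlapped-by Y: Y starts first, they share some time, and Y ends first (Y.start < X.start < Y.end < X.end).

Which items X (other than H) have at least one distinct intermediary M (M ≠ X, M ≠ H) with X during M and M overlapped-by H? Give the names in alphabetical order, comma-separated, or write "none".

Target H = [t=481, t=653].
Intermediaries M with M overlapped-by H: F, L.
Via F — items with X during F: B, D, S, V.
Via L — items with X during L: none.
Union: B, D, S, V.

B, D, S, V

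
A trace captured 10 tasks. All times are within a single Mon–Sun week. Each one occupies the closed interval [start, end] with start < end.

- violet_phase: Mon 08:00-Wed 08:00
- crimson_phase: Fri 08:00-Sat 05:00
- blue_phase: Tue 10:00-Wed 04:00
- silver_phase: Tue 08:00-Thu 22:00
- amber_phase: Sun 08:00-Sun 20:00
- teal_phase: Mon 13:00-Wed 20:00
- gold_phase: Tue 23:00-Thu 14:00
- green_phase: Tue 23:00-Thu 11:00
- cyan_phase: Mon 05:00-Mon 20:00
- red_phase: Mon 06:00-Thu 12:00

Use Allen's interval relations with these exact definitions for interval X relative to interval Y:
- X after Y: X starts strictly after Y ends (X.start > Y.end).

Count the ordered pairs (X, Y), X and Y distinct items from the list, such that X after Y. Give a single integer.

21

Checking all 90 ordered pairs for relation 'after'; matching pairs in alphabetical order:
(amber_phase, blue_phase): amber_phase after blue_phase ✓
(amber_phase, crimson_phase): amber_phase after crimson_phase ✓
(amber_phase, cyan_phase): amber_phase after cyan_phase ✓
(amber_phase, gold_phase): amber_phase after gold_phase ✓
(amber_phase, green_phase): amber_phase after green_phase ✓
(amber_phase, red_phase): amber_phase after red_phase ✓
(amber_phase, silver_phase): amber_phase after silver_phase ✓
(amber_phase, teal_phase): amber_phase after teal_phase ✓
(amber_phase, violet_phase): amber_phase after violet_phase ✓
(blue_phase, cyan_phase): blue_phase after cyan_phase ✓
(crimson_phase, blue_phase): crimson_phase after blue_phase ✓
(crimson_phase, cyan_phase): crimson_phase after cyan_phase ✓
(crimson_phase, gold_phase): crimson_phase after gold_phase ✓
(crimson_phase, green_phase): crimson_phase after green_phase ✓
(crimson_phase, red_phase): crimson_phase after red_phase ✓
(crimson_phase, silver_phase): crimson_phase after silver_phase ✓
(crimson_phase, teal_phase): crimson_phase after teal_phase ✓
(crimson_phase, violet_phase): crimson_phase after violet_phase ✓
(gold_phase, cyan_phase): gold_phase after cyan_phase ✓
(green_phase, cyan_phase): green_phase after cyan_phase ✓
(silver_phase, cyan_phase): silver_phase after cyan_phase ✓
Count: 21.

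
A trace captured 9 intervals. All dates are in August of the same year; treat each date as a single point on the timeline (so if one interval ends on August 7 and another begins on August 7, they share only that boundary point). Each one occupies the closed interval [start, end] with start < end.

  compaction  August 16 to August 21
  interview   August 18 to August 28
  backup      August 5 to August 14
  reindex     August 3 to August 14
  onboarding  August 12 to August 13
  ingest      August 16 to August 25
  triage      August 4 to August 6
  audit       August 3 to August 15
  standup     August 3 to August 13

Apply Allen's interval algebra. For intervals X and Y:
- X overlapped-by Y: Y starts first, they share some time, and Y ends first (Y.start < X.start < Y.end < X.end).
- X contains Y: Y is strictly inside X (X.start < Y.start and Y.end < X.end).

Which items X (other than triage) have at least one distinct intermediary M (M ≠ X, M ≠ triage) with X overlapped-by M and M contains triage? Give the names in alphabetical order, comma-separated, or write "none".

backup

Target triage = [August 4, August 6].
Intermediaries M with M contains triage: audit, reindex, standup.
Via audit — items with X overlapped-by audit: none.
Via reindex — items with X overlapped-by reindex: none.
Via standup — items with X overlapped-by standup: backup.
Union: backup.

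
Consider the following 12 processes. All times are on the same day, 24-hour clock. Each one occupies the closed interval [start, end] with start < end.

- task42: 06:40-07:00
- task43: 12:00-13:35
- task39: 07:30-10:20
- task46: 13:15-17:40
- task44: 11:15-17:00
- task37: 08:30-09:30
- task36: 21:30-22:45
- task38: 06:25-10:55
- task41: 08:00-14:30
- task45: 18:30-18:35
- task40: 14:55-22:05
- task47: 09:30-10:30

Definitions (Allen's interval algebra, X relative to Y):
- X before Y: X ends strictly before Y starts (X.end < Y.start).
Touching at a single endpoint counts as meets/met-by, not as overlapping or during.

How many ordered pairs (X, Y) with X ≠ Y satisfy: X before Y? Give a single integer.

Checking all 132 ordered pairs for relation 'before'; matching pairs in alphabetical order:
(task37, task36): task37 before task36 ✓
(task37, task40): task37 before task40 ✓
(task37, task43): task37 before task43 ✓
(task37, task44): task37 before task44 ✓
(task37, task45): task37 before task45 ✓
(task37, task46): task37 before task46 ✓
(task38, task36): task38 before task36 ✓
(task38, task40): task38 before task40 ✓
(task38, task43): task38 before task43 ✓
(task38, task44): task38 before task44 ✓
(task38, task45): task38 before task45 ✓
(task38, task46): task38 before task46 ✓
(task39, task36): task39 before task36 ✓
(task39, task40): task39 before task40 ✓
(task39, task43): task39 before task43 ✓
(task39, task44): task39 before task44 ✓
(task39, task45): task39 before task45 ✓
(task39, task46): task39 before task46 ✓
(task41, task36): task41 before task36 ✓
(task41, task40): task41 before task40 ✓
(task41, task45): task41 before task45 ✓
(task42, task36): task42 before task36 ✓
(task42, task37): task42 before task37 ✓
(task42, task39): task42 before task39 ✓
... plus 21 further pairs not listed.
Count: 45.

45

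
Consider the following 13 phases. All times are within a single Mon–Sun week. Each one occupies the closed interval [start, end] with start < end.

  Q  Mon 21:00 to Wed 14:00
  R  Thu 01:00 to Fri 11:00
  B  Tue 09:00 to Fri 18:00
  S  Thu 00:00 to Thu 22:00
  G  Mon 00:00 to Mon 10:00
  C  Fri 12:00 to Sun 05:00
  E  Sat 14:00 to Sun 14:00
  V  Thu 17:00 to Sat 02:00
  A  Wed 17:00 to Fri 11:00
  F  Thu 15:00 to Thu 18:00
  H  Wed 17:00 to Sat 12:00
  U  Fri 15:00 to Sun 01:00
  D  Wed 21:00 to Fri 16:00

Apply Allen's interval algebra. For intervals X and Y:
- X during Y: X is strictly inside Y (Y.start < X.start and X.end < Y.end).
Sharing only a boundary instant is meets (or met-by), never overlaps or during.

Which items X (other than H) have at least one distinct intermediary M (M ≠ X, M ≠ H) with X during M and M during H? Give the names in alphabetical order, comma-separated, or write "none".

Target H = [Wed 17:00, Sat 12:00].
Intermediaries M with M during H: D, F, R, S, V.
Via D — items with X during D: F, R, S.
Via F — items with X during F: none.
Via R — items with X during R: F.
Via S — items with X during S: F.
Via V — items with X during V: none.
Union: F, R, S.

F, R, S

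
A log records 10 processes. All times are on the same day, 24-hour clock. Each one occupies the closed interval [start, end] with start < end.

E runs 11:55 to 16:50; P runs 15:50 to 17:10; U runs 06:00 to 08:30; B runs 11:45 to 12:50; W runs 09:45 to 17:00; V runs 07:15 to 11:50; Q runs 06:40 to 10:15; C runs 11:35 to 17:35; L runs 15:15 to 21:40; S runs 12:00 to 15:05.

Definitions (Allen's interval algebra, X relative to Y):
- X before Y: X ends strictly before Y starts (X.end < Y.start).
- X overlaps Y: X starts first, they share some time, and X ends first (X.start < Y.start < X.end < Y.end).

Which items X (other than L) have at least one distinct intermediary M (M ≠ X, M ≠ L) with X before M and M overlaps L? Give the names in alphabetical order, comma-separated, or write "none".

Target L = [15:15, 21:40].
Intermediaries M with M overlaps L: C, E, W.
Via C — items with X before C: Q, U.
Via E — items with X before E: Q, U, V.
Via W — items with X before W: U.
Union: Q, U, V.

Q, U, V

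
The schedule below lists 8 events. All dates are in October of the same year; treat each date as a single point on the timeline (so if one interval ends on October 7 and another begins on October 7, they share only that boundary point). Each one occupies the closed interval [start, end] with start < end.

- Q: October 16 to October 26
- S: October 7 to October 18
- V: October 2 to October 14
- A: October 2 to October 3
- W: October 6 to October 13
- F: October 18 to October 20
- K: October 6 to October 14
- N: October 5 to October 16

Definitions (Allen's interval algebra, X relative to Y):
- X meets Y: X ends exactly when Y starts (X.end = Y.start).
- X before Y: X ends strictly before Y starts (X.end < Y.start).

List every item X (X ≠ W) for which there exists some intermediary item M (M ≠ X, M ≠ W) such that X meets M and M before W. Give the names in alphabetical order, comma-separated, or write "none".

none

Target W = [October 6, October 13].
Intermediaries M with M before W: A.
Via A — items with X meets A: none.
Union: none.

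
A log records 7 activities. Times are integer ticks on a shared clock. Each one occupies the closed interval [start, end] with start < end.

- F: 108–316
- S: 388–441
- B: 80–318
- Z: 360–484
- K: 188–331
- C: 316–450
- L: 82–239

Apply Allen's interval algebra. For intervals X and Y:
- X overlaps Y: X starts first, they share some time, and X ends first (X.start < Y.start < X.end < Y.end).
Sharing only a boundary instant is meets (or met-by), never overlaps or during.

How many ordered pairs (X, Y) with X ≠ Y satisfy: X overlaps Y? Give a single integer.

Checking all 42 ordered pairs for relation 'overlaps'; matching pairs in alphabetical order:
(B, C): B overlaps C ✓
(B, K): B overlaps K ✓
(C, Z): C overlaps Z ✓
(F, K): F overlaps K ✓
(K, C): K overlaps C ✓
(L, F): L overlaps F ✓
(L, K): L overlaps K ✓
Count: 7.

7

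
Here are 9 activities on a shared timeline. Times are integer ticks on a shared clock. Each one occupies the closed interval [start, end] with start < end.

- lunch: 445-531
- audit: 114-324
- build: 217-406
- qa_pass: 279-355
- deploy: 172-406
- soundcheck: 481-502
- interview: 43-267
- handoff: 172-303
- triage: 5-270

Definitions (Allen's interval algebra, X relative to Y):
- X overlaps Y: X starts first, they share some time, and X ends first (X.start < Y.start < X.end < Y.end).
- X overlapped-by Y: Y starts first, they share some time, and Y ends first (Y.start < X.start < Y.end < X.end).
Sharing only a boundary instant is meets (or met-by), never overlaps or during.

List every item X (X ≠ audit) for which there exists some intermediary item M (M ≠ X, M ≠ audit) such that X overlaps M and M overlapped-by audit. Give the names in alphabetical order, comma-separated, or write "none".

handoff, interview, triage

Target audit = [114, 324].
Intermediaries M with M overlapped-by audit: build, deploy, qa_pass.
Via build — items with X overlaps build: handoff, interview, triage.
Via deploy — items with X overlaps deploy: interview, triage.
Via qa_pass — items with X overlaps qa_pass: handoff.
Union: handoff, interview, triage.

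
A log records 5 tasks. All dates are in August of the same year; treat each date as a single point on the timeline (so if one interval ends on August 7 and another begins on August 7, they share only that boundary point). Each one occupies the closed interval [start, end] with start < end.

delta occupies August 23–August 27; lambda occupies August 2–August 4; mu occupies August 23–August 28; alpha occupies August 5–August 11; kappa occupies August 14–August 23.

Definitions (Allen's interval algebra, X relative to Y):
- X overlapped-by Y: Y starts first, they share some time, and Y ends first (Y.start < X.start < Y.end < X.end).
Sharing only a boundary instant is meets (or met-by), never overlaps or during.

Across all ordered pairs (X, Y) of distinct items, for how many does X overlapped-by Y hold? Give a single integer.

0

Checking all 20 ordered pairs for relation 'overlapped-by'; matching pairs in alphabetical order:
No pair satisfies it.
Count: 0.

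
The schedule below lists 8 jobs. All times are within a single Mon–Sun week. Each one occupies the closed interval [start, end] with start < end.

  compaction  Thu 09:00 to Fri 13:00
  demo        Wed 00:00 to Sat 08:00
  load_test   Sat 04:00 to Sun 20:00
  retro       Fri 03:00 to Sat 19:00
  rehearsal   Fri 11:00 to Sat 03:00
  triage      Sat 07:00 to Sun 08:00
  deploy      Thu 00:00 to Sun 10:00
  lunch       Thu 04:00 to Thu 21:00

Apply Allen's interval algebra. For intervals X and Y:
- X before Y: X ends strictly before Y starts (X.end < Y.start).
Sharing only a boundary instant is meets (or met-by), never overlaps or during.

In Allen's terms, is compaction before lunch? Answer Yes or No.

compaction = [Thu 09:00, Fri 13:00], lunch = [Thu 04:00, Thu 21:00].
Actual relation of compaction to lunch: overlapped-by.
Asked whether 'before' holds → No.

No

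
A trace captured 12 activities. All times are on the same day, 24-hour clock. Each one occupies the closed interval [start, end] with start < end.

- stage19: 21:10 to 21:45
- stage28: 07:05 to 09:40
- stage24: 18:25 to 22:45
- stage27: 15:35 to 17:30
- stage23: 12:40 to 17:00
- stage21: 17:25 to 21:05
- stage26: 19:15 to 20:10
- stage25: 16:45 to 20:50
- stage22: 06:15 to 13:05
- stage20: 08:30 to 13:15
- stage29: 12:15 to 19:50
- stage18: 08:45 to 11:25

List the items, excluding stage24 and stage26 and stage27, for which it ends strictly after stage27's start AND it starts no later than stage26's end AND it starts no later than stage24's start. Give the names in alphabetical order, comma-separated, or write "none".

stage21, stage23, stage25, stage29

Conditions: its end is strictly after stage27's start (X.end > 15:35) AND its start is no later than stage26's end (X.start <= 20:10) AND its start is no later than stage24's start (X.start <= 18:25).
stage18: end 11:25 > 15:35? ✗; start 08:45 <= 20:10? ✓; start 08:45 <= 18:25? ✓ → no.
stage19: end 21:45 > 15:35? ✓; start 21:10 <= 20:10? ✗; start 21:10 <= 18:25? ✗ → no.
stage20: end 13:15 > 15:35? ✗; start 08:30 <= 20:10? ✓; start 08:30 <= 18:25? ✓ → no.
stage21: end 21:05 > 15:35? ✓; start 17:25 <= 20:10? ✓; start 17:25 <= 18:25? ✓ → yes.
stage22: end 13:05 > 15:35? ✗; start 06:15 <= 20:10? ✓; start 06:15 <= 18:25? ✓ → no.
stage23: end 17:00 > 15:35? ✓; start 12:40 <= 20:10? ✓; start 12:40 <= 18:25? ✓ → yes.
stage25: end 20:50 > 15:35? ✓; start 16:45 <= 20:10? ✓; start 16:45 <= 18:25? ✓ → yes.
stage28: end 09:40 > 15:35? ✗; start 07:05 <= 20:10? ✓; start 07:05 <= 18:25? ✓ → no.
stage29: end 19:50 > 15:35? ✓; start 12:15 <= 20:10? ✓; start 12:15 <= 18:25? ✓ → yes.
Result: stage21, stage23, stage25, stage29.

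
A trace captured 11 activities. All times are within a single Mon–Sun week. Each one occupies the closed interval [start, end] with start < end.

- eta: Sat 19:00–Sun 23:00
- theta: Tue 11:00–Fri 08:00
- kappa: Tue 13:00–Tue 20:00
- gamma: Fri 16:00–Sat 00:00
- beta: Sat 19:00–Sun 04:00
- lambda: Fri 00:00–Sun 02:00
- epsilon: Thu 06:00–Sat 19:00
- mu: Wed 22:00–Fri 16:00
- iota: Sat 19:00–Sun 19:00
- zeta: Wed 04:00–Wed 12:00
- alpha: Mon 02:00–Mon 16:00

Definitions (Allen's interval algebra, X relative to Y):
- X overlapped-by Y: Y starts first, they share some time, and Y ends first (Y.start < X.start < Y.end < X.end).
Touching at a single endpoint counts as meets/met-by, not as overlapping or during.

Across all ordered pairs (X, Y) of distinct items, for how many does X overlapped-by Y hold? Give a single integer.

9

Checking all 110 ordered pairs for relation 'overlapped-by'; matching pairs in alphabetical order:
(beta, lambda): beta overlapped-by lambda ✓
(epsilon, mu): epsilon overlapped-by mu ✓
(epsilon, theta): epsilon overlapped-by theta ✓
(eta, lambda): eta overlapped-by lambda ✓
(iota, lambda): iota overlapped-by lambda ✓
(lambda, epsilon): lambda overlapped-by epsilon ✓
(lambda, mu): lambda overlapped-by mu ✓
(lambda, theta): lambda overlapped-by theta ✓
(mu, theta): mu overlapped-by theta ✓
Count: 9.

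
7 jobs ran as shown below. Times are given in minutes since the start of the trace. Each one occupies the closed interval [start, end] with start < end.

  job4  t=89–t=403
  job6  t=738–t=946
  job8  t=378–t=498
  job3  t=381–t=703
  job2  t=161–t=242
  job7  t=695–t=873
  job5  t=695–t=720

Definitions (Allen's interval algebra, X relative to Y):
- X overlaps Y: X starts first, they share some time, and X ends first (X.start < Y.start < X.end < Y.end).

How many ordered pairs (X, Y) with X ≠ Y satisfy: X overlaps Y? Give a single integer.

Checking all 42 ordered pairs for relation 'overlaps'; matching pairs in alphabetical order:
(job3, job5): job3 overlaps job5 ✓
(job3, job7): job3 overlaps job7 ✓
(job4, job3): job4 overlaps job3 ✓
(job4, job8): job4 overlaps job8 ✓
(job7, job6): job7 overlaps job6 ✓
(job8, job3): job8 overlaps job3 ✓
Count: 6.

6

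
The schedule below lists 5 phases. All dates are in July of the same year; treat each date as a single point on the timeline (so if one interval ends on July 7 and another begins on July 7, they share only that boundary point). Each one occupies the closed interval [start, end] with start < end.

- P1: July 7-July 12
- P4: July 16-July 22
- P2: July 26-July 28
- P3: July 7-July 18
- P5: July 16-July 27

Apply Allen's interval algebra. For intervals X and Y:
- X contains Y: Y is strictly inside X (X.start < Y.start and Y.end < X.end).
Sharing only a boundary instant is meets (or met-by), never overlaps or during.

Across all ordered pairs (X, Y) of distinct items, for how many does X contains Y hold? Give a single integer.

0

Checking all 20 ordered pairs for relation 'contains'; matching pairs in alphabetical order:
No pair satisfies it.
Count: 0.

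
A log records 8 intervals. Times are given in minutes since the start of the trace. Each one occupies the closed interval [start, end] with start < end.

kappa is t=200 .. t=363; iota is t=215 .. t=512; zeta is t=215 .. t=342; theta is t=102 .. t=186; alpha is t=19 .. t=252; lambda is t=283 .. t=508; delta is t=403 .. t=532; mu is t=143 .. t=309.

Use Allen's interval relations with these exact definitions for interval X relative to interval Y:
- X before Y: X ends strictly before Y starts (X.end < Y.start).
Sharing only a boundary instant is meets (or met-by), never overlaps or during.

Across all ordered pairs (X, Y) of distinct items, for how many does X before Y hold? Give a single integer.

Checking all 56 ordered pairs for relation 'before'; matching pairs in alphabetical order:
(alpha, delta): alpha before delta ✓
(alpha, lambda): alpha before lambda ✓
(kappa, delta): kappa before delta ✓
(mu, delta): mu before delta ✓
(theta, delta): theta before delta ✓
(theta, iota): theta before iota ✓
(theta, kappa): theta before kappa ✓
(theta, lambda): theta before lambda ✓
(theta, zeta): theta before zeta ✓
(zeta, delta): zeta before delta ✓
Count: 10.

10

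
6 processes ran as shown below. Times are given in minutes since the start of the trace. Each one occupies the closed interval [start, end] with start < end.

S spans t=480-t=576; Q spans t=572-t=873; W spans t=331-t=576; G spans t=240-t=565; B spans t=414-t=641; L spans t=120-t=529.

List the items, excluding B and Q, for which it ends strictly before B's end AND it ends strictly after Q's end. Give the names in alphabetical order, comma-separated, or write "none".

none

Conditions: its end is strictly before B's end (X.end < t=641) AND its end is strictly after Q's end (X.end > t=873).
G: end t=565 < t=641? ✓; end t=565 > t=873? ✗ → no.
L: end t=529 < t=641? ✓; end t=529 > t=873? ✗ → no.
S: end t=576 < t=641? ✓; end t=576 > t=873? ✗ → no.
W: end t=576 < t=641? ✓; end t=576 > t=873? ✗ → no.
Result: none.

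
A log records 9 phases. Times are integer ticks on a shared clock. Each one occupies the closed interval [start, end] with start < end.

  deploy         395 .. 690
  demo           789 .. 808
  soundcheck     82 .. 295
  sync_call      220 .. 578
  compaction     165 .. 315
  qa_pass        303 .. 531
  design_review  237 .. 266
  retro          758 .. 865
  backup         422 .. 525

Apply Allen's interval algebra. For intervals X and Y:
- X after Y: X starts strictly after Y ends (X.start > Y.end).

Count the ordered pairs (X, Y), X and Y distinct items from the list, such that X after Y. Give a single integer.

22

Checking all 72 ordered pairs for relation 'after'; matching pairs in alphabetical order:
(backup, compaction): backup after compaction ✓
(backup, design_review): backup after design_review ✓
(backup, soundcheck): backup after soundcheck ✓
(demo, backup): demo after backup ✓
(demo, compaction): demo after compaction ✓
(demo, deploy): demo after deploy ✓
(demo, design_review): demo after design_review ✓
(demo, qa_pass): demo after qa_pass ✓
(demo, soundcheck): demo after soundcheck ✓
(demo, sync_call): demo after sync_call ✓
(deploy, compaction): deploy after compaction ✓
(deploy, design_review): deploy after design_review ✓
(deploy, soundcheck): deploy after soundcheck ✓
(qa_pass, design_review): qa_pass after design_review ✓
(qa_pass, soundcheck): qa_pass after soundcheck ✓
(retro, backup): retro after backup ✓
(retro, compaction): retro after compaction ✓
(retro, deploy): retro after deploy ✓
(retro, design_review): retro after design_review ✓
(retro, qa_pass): retro after qa_pass ✓
(retro, soundcheck): retro after soundcheck ✓
(retro, sync_call): retro after sync_call ✓
Count: 22.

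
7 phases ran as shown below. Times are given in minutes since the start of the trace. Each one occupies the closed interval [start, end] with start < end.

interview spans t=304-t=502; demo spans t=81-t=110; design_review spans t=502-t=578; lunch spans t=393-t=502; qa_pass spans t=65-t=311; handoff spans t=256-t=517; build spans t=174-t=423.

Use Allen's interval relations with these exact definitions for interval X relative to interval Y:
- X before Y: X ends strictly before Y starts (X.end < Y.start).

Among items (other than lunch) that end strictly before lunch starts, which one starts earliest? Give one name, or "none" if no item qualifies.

Target lunch = [t=393, t=502].
build [t=174, t=423] → overlaps → excluded.
demo [t=81, t=110] → before → candidate.
design_review [t=502, t=578] → met-by → excluded.
handoff [t=256, t=517] → contains → excluded.
interview [t=304, t=502] → finished-by → excluded.
qa_pass [t=65, t=311] → before → candidate.
Among candidates, earliest start is t=65 → qa_pass.

qa_pass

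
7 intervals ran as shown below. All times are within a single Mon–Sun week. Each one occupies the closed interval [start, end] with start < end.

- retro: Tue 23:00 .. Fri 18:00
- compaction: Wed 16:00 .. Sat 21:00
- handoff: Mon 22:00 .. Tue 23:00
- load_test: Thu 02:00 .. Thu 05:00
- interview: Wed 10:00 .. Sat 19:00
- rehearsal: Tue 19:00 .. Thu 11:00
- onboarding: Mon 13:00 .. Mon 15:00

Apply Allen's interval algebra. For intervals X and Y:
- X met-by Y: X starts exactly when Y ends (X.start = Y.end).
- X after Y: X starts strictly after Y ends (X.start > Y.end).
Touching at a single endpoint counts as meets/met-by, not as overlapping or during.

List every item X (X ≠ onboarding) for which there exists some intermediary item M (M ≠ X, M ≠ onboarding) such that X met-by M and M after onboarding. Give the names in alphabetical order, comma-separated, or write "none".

retro

Target onboarding = [Mon 13:00, Mon 15:00].
Intermediaries M with M after onboarding: compaction, handoff, interview, load_test, rehearsal, retro.
Via compaction — items with X met-by compaction: none.
Via handoff — items with X met-by handoff: retro.
Via interview — items with X met-by interview: none.
Via load_test — items with X met-by load_test: none.
Via rehearsal — items with X met-by rehearsal: none.
Via retro — items with X met-by retro: none.
Union: retro.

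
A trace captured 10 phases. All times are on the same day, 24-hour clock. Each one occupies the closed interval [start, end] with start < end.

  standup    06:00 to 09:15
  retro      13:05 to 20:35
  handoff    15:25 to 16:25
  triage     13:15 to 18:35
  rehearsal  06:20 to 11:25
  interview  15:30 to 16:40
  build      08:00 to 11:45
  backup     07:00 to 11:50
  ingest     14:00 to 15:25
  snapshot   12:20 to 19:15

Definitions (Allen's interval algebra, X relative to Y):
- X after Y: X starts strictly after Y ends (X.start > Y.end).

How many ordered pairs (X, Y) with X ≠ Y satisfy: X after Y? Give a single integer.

25

Checking all 90 ordered pairs for relation 'after'; matching pairs in alphabetical order:
(handoff, backup): handoff after backup ✓
(handoff, build): handoff after build ✓
(handoff, rehearsal): handoff after rehearsal ✓
(handoff, standup): handoff after standup ✓
(ingest, backup): ingest after backup ✓
(ingest, build): ingest after build ✓
(ingest, rehearsal): ingest after rehearsal ✓
(ingest, standup): ingest after standup ✓
(interview, backup): interview after backup ✓
(interview, build): interview after build ✓
(interview, ingest): interview after ingest ✓
(interview, rehearsal): interview after rehearsal ✓
(interview, standup): interview after standup ✓
(retro, backup): retro after backup ✓
(retro, build): retro after build ✓
(retro, rehearsal): retro after rehearsal ✓
(retro, standup): retro after standup ✓
(snapshot, backup): snapshot after backup ✓
(snapshot, build): snapshot after build ✓
(snapshot, rehearsal): snapshot after rehearsal ✓
(snapshot, standup): snapshot after standup ✓
(triage, backup): triage after backup ✓
(triage, build): triage after build ✓
(triage, rehearsal): triage after rehearsal ✓
... plus 1 further pairs not listed.
Count: 25.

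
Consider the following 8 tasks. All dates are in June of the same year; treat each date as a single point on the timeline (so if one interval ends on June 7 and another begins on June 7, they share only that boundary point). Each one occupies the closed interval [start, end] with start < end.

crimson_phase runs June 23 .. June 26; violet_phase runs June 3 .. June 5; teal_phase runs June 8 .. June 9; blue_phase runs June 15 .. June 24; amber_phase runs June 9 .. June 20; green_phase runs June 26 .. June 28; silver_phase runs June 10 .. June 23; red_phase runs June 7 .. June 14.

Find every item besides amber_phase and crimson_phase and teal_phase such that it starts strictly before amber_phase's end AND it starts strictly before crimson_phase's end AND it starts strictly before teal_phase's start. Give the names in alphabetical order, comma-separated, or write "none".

red_phase, violet_phase

Conditions: its start is strictly before amber_phase's end (X.start < June 20) AND its start is strictly before crimson_phase's end (X.start < June 26) AND its start is strictly before teal_phase's start (X.start < June 8).
blue_phase: start June 15 < June 20? ✓; start June 15 < June 26? ✓; start June 15 < June 8? ✗ → no.
green_phase: start June 26 < June 20? ✗; start June 26 < June 26? ✗; start June 26 < June 8? ✗ → no.
red_phase: start June 7 < June 20? ✓; start June 7 < June 26? ✓; start June 7 < June 8? ✓ → yes.
silver_phase: start June 10 < June 20? ✓; start June 10 < June 26? ✓; start June 10 < June 8? ✗ → no.
violet_phase: start June 3 < June 20? ✓; start June 3 < June 26? ✓; start June 3 < June 8? ✓ → yes.
Result: red_phase, violet_phase.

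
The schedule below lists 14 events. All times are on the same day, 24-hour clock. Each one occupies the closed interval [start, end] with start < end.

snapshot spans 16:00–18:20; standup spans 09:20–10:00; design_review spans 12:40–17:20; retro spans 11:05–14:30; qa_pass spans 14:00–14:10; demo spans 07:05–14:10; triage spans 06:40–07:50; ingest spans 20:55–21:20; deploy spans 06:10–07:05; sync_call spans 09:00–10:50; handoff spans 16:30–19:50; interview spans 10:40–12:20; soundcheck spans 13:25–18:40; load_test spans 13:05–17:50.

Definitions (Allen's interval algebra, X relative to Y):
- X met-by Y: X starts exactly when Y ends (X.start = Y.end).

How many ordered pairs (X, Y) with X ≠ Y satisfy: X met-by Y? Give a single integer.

1

Checking all 182 ordered pairs for relation 'met-by'; matching pairs in alphabetical order:
(demo, deploy): demo met-by deploy ✓
Count: 1.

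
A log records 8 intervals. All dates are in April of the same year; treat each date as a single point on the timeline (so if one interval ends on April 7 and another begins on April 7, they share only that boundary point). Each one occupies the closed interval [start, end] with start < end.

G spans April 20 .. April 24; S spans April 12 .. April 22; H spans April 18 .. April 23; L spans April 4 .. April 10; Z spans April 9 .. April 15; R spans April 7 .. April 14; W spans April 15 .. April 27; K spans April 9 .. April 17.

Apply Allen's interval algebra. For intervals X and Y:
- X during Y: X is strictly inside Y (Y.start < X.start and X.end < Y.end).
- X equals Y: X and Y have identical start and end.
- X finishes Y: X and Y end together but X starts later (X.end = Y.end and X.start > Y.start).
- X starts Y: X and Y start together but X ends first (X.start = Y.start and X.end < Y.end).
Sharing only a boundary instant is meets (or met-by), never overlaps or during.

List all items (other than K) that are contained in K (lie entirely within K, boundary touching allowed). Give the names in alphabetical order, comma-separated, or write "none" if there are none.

Z

Target K = [April 9, April 17].
G [April 20, April 24] → after → no.
H [April 18, April 23] → after → no.
L [April 4, April 10] → overlaps → no.
R [April 7, April 14] → overlaps → no.
S [April 12, April 22] → overlapped-by → no.
W [April 15, April 27] → overlapped-by → no.
Z [April 9, April 15] → starts → yes.
Result: Z.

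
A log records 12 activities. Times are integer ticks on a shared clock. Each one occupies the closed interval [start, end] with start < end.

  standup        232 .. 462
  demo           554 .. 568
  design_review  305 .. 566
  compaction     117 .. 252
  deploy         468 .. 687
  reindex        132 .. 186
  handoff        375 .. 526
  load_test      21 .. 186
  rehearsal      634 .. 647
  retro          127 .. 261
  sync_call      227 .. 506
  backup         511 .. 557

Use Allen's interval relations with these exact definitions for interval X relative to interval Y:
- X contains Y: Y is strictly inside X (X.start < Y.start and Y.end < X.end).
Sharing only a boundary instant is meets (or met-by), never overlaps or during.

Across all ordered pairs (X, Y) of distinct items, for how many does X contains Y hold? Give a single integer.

Checking all 132 ordered pairs for relation 'contains'; matching pairs in alphabetical order:
(compaction, reindex): compaction contains reindex ✓
(deploy, backup): deploy contains backup ✓
(deploy, demo): deploy contains demo ✓
(deploy, rehearsal): deploy contains rehearsal ✓
(design_review, backup): design_review contains backup ✓
(design_review, handoff): design_review contains handoff ✓
(retro, reindex): retro contains reindex ✓
(sync_call, standup): sync_call contains standup ✓
Count: 8.

8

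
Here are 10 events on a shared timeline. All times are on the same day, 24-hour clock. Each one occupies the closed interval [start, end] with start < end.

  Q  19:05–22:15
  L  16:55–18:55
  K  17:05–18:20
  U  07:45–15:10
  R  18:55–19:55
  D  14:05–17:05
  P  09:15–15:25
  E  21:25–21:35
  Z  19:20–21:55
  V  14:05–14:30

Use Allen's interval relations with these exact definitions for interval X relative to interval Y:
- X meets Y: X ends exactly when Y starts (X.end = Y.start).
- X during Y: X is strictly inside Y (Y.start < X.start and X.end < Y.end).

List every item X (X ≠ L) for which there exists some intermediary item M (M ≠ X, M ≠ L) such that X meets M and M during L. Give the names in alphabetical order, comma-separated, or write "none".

Target L = [16:55, 18:55].
Intermediaries M with M during L: K.
Via K — items with X meets K: D.
Union: D.

D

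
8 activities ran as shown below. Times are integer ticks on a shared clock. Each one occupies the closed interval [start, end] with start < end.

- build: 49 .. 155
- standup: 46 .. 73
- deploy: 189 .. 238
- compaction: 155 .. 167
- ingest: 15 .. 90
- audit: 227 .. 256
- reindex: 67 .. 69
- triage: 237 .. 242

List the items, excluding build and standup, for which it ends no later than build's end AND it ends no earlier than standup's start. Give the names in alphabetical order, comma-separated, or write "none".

Conditions: its end is no later than build's end (X.end <= 155) AND its end is no earlier than standup's start (X.end >= 46).
audit: end 256 <= 155? ✗; end 256 >= 46? ✓ → no.
compaction: end 167 <= 155? ✗; end 167 >= 46? ✓ → no.
deploy: end 238 <= 155? ✗; end 238 >= 46? ✓ → no.
ingest: end 90 <= 155? ✓; end 90 >= 46? ✓ → yes.
reindex: end 69 <= 155? ✓; end 69 >= 46? ✓ → yes.
triage: end 242 <= 155? ✗; end 242 >= 46? ✓ → no.
Result: ingest, reindex.

ingest, reindex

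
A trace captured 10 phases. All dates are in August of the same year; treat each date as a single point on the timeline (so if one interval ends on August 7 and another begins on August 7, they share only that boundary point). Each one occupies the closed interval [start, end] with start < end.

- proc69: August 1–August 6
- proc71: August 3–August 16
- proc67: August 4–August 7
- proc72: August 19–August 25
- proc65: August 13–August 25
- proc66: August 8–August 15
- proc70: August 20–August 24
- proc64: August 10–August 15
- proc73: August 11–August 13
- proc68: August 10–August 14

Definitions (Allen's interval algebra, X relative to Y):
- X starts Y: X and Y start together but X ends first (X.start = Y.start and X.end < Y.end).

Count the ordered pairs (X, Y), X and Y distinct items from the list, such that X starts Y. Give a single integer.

1

Checking all 90 ordered pairs for relation 'starts'; matching pairs in alphabetical order:
(proc68, proc64): proc68 starts proc64 ✓
Count: 1.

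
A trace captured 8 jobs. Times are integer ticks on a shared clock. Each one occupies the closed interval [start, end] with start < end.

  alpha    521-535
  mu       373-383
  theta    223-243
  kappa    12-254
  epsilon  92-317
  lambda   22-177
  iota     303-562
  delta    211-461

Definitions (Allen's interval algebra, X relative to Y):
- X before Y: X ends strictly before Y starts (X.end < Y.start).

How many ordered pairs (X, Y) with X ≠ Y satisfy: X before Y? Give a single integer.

Checking all 56 ordered pairs for relation 'before'; matching pairs in alphabetical order:
(delta, alpha): delta before alpha ✓
(epsilon, alpha): epsilon before alpha ✓
(epsilon, mu): epsilon before mu ✓
(kappa, alpha): kappa before alpha ✓
(kappa, iota): kappa before iota ✓
(kappa, mu): kappa before mu ✓
(lambda, alpha): lambda before alpha ✓
(lambda, delta): lambda before delta ✓
(lambda, iota): lambda before iota ✓
(lambda, mu): lambda before mu ✓
(lambda, theta): lambda before theta ✓
(mu, alpha): mu before alpha ✓
(theta, alpha): theta before alpha ✓
(theta, iota): theta before iota ✓
(theta, mu): theta before mu ✓
Count: 15.

15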